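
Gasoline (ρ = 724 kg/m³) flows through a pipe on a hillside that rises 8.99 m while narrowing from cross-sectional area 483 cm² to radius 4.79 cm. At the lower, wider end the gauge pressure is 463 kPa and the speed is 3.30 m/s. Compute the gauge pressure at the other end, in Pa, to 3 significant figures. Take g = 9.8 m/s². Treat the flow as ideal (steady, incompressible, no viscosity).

Continuity gives A₁v₁ = A₂v₂, so v₂ = (483 cm²)/(72.1 cm²) × 3.30 m/s = 22.1 m/s.
Bernoulli: P₁ + ½ρv₁² + ρg h₁ = P₂ + ½ρv₂² + ρg h₂, so P₂ = P₁ + ½ρ(v₁² − v₂²) − ρg(h₂ − h₁).
P₂ = 463000 + ½·724·(3.30² − 22.1²) − 724·9.8·(+8.99) = 463000 + (-173000) − (63800) = 226000 Pa.

P₂ = 226000 Pa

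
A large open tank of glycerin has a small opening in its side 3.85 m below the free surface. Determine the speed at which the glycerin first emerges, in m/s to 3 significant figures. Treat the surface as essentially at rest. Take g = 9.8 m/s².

With the surface at rest and both surface and jet at atmospheric pressure, Bernoulli gives ρg h = ½ρv², so v = √(2gh) = √(2·9.8·3.85) = 8.69 m/s.

v ≈ 8.69 m/s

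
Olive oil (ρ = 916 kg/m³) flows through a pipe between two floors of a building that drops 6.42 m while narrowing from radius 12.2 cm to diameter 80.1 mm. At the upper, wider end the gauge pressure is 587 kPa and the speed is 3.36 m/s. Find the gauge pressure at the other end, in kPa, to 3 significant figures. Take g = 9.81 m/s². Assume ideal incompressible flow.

P₂ = 205 kPa

By continuity, v₂ = v₁·A₁/A₂ = 3.36·(468/50.4) = 31.2 m/s.
Energy conservation along the streamline gives P₂ = P₁ − ½ρ(v₂² − v₁²) − ρg(h₂ − h₁).
P₂ = 587000 + ½·916·(3.36² − 31.2²) − 916·9.81·(−6.42) = 587000 + (-440000) − (-57700) = 205000 Pa.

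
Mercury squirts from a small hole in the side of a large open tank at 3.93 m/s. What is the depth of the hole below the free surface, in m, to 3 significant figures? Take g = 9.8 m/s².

h ≈ 0.788 m

For a small hole in a large open tank, ½v² = gh, giving h = v²/(2g).
h = 3.93²/(2·9.8) = 15.4/19.60 = 0.788 m.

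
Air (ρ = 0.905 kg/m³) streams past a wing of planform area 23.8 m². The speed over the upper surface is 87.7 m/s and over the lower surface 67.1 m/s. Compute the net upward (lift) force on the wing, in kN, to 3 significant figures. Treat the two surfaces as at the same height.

With equal heights on the two surfaces, Bernoulli gives P_lower − P_upper = ½ρ(v_upper² − v_lower²).
ΔP = ½·0.905·(87.7² − 67.1²) = 1440 Pa.
Lift = ΔP · A = 1440 × 23.8 = 34300 N.

F ≈ 34.3 kN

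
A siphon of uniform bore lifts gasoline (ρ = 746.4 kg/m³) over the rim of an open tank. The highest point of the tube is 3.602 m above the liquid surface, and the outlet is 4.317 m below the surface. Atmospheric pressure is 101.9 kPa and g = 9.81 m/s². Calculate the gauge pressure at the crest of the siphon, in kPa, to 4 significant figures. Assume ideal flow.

Bernoulli surface→outlet gives ½v² = g·h_out, so v = √(2·9.81·4.317) = 9.203 m/s.
Continuity keeps v the same throughout the tube; from surface to crest, P_atm + 0 = P_top + ½ρv² + ρg·h_top.
P_top = 101900 − ½·746.4·9.203² − 746.4·9.81·3.602 = 43920 Pa. So P_gauge = P_top − P_atm = -57980 Pa.

P_gauge ≈ -57.98 kPa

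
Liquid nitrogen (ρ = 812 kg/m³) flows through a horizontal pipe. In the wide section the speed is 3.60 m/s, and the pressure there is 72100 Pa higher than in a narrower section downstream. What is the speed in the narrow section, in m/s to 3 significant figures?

Horizontal Bernoulli: P₁ + ½ρv₁² = P₂ + ½ρv₂², so v₂² = v₁² + 2(P₁ − P₂)/ρ.
v₂ = √(3.60² + 2·72100/812) = √(13.0 + 178) = 13.8 m/s.

13.8 m/s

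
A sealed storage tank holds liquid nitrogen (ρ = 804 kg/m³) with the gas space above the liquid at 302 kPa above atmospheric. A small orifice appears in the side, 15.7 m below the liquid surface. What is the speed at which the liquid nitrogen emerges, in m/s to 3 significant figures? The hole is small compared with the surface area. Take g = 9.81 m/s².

v = 32.5 m/s

Take point 1 at the surface (v₁ ≈ 0) and point 2 at the hole (at atmospheric pressure). Bernoulli: P₁ + ρg h = P_atm + ½ρv₂².
With P₁ − P_atm = 302000 Pa, v₂ = √(2gh + 2ΔP/ρ) = √(2·9.81·15.7 + 2·302000/804) = 32.5 m/s.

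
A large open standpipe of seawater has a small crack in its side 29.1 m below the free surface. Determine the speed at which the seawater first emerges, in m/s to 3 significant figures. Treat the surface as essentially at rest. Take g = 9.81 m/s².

v ≈ 23.9 m/s

Torricelli's result v = √(2gh) gives v = √(2·9.81·29.1) = 23.9 m/s.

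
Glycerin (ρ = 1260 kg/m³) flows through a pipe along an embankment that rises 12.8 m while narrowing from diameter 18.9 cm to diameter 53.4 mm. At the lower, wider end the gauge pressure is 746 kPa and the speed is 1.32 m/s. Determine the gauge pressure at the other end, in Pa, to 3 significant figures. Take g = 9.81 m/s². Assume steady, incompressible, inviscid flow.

By continuity, v₂ = v₁·A₁/A₂ = 1.32·(281/22.4) = 16.5 m/s.
Bernoulli: P₁ + ½ρv₁² + ρg h₁ = P₂ + ½ρv₂² + ρg h₂, so P₂ = P₁ + ½ρ(v₁² − v₂²) − ρg(h₂ − h₁).
P₂ = 746000 + ½·1260·(1.32² − 16.5²) − 1260·9.81·(+12.8) = 746000 + (-171000) − (158000) = 417000 Pa.

P₂ ≈ 417000 Pa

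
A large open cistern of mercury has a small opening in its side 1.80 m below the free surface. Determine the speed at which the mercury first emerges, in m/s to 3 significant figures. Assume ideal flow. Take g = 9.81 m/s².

5.94 m/s

With the surface at rest and both surface and jet at atmospheric pressure, Bernoulli gives ρg h = ½ρv², so v = √(2gh) = √(2·9.81·1.80) = 5.94 m/s.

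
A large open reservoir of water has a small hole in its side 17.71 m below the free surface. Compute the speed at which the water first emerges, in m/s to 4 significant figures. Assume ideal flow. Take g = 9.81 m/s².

v ≈ 18.64 m/s

Bernoulli from surface to hole (P equal, v_surface ≈ 0): v = √(2gh) = √(2×9.81×17.71) = 18.64 m/s.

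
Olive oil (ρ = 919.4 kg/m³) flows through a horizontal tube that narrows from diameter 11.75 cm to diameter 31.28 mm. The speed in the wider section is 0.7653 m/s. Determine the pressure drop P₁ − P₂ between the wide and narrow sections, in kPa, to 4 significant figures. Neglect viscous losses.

53.34 kPa

Mass conservation (A₁v₁ = A₂v₂) gives v₂ = 0.7653 × 108.4/7.685 = 10.80 m/s.
Along the horizontal streamline, P + ½ρv² is constant.
P₁ − P₂ = ½·919.4·(10.80² − 0.7653²) = ½·919.4·116.0 = 53340 Pa.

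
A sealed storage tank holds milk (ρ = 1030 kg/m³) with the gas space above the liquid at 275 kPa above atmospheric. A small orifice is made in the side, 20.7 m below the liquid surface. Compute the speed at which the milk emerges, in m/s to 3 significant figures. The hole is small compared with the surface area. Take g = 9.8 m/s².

30.7 m/s

Take point 1 at the surface (v₁ ≈ 0) and point 2 at the hole (at atmospheric pressure). Bernoulli: P₁ + ρg h = P_atm + ½ρv₂².
With P₁ − P_atm = 275000 Pa, v₂ = √(2gh + 2ΔP/ρ) = √(2·9.8·20.7 + 2·275000/1030) = 30.7 m/s.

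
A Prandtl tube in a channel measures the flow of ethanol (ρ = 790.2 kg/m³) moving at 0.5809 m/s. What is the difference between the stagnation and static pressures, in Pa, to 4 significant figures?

At the stagnation point the flow is brought to rest, so Bernoulli gives P_stag − P_static = ½ρv².
ΔP = ½·790.2·0.5809² = 133.3 Pa.

ΔP ≈ 133.3 Pa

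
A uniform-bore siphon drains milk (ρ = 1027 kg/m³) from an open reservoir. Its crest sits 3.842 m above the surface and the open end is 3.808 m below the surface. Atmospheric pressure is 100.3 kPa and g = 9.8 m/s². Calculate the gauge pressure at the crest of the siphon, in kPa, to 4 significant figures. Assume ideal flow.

The outlet speed comes from Torricelli: v = √(2g·3.808) = 8.639 m/s.
Continuity keeps v the same throughout the tube; from surface to crest, P_atm + 0 = P_top + ½ρv² + ρg·h_top.
P_top = 100300 − ½·1027·8.639² − 1027·9.8·3.842 = 23310 Pa. So P_gauge = P_top − P_atm = -76990 Pa.

P_gauge ≈ -76.99 kPa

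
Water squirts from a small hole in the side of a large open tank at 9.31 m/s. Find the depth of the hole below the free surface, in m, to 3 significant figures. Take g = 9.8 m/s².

Torricelli: v = √(2gh), so h = v²/(2g).
h = 9.31²/(2·9.8) = 86.7/19.60 = 4.42 m.

h ≈ 4.42 m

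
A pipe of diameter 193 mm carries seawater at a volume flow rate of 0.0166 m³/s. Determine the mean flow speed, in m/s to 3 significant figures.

Q = 0.0166 m³/s = 0.0166 m³/s.
v = Q/A = 0.0166 / 0.0293 = 0.567 m/s.

v = 0.567 m/s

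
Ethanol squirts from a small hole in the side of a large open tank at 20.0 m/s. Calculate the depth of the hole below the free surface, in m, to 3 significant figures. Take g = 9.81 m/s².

For a small hole in a large open tank, ½v² = gh, giving h = v²/(2g).
h = 20.0²/(2·9.81) = 400/19.62 = 20.4 m.

20.4 m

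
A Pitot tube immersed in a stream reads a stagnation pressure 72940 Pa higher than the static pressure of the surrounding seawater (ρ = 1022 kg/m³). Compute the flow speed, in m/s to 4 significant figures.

Bernoulli between the free stream and the stagnation point: ½ρv² = P_stag − P_static.
v = √(2ΔP/ρ) = √(2·72940/1022) = 11.95 m/s.

v ≈ 11.95 m/s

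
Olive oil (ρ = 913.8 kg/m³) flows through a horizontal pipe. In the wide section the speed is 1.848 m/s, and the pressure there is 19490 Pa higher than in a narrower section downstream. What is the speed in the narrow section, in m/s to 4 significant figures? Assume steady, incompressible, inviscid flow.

Horizontal Bernoulli: P₁ + ½ρv₁² = P₂ + ½ρv₂², so v₂² = v₁² + 2(P₁ − P₂)/ρ.
v₂ = √(1.848² + 2·19490/913.8) = √(3.415 + 42.66) = 6.788 m/s.

v₂ = 6.788 m/s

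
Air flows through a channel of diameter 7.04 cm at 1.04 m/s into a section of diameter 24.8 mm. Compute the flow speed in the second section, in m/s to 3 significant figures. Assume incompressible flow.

8.38 m/s

By continuity, v₂ = v₁·A₁/A₂ = 1.04·(38.9/4.83) = 8.38 m/s.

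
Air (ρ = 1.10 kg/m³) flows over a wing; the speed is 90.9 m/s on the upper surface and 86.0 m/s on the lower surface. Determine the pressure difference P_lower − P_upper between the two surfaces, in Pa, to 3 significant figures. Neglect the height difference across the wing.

With negligible Δh, P + ½ρv² is constant, so P_low − P_up = ½ρ(v_up² − v_low²).
ΔP = ½·1.10·(90.9² − 86.0²) = 477 Pa.

477 Pa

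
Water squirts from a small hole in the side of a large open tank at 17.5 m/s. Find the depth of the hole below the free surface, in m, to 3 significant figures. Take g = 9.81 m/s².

15.6 m

Torricelli: v = √(2gh), so h = v²/(2g).
h = 17.5²/(2·9.81) = 306/19.62 = 15.6 m.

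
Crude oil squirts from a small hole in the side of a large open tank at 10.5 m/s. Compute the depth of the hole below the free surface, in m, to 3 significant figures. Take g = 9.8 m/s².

Torricelli: v = √(2gh), so h = v²/(2g).
h = 10.5²/(2·9.8) = 110/19.60 = 5.62 m.

5.62 m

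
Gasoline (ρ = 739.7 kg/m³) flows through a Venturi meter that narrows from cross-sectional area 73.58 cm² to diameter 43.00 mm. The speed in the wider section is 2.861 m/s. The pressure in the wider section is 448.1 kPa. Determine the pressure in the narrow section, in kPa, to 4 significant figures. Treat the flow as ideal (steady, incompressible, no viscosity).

P₂ ≈ 373.4 kPa

The volume flow rate is constant, so v₂ = (A₁/A₂)v₁ = (73.58/14.52)·2.861 = 14.50 m/s.
With no height change, Bernoulli's equation is P₁ + ½ρv₁² = P₂ + ½ρv₂².
P₂ = P₁ − ½ρ(v₂² − v₁²) = 448100 − ½·739.7·(14.50² − 2.861²) = 448100 − 74690 = 373400 Pa.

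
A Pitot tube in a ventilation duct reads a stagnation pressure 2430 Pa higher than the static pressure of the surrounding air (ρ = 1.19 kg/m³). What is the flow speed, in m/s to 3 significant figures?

At the stagnation point the flow is brought to rest, so Bernoulli gives P_stag − P_static = ½ρv².
v = √(2ΔP/ρ) = √(2·2430/1.19) = 63.9 m/s.

63.9 m/s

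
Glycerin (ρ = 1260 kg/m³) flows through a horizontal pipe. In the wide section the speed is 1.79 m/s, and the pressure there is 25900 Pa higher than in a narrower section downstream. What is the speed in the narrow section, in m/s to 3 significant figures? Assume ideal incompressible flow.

6.66 m/s

With h₁ = h₂, rearranging Bernoulli gives v₂ = √(v₁² + 2ΔP/ρ).
v₂ = √(1.79² + 2·25900/1260) = √(3.20 + 41.1) = 6.66 m/s.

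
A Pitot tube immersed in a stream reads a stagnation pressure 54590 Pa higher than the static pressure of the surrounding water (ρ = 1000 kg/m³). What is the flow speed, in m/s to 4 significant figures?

v ≈ 10.45 m/s

At the stagnation point the flow is brought to rest, so Bernoulli gives P_stag − P_static = ½ρv².
v = √(2ΔP/ρ) = √(2·54590/1000) = 10.45 m/s.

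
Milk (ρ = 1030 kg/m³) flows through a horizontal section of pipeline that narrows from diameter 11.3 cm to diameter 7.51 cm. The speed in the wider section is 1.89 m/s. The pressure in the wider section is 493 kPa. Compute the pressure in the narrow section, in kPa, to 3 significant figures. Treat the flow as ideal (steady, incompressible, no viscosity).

P₂ ≈ 485 kPa

By continuity, v₂ = v₁·A₁/A₂ = 1.89·(100/44.3) = 4.28 m/s.
Bernoulli (h₁ = h₂): P₁ − P₂ = ½ρ(v₂² − v₁²).
P₂ = P₁ − ½ρ(v₂² − v₁²) = 493000 − ½·1030·(4.28² − 1.89²) = 493000 − 7590 = 485000 Pa.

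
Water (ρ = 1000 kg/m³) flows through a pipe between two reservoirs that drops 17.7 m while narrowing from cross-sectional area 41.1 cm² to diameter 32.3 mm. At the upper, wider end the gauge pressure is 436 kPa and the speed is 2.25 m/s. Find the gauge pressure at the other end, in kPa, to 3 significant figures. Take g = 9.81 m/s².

By continuity, v₂ = v₁·A₁/A₂ = 2.25·(41.1/8.19) = 11.3 m/s.
Bernoulli: P₁ + ½ρv₁² + ρg h₁ = P₂ + ½ρv₂² + ρg h₂, so P₂ = P₁ + ½ρ(v₁² − v₂²) − ρg(h₂ − h₁).
P₂ = 436000 + ½·1000·(2.25² − 11.3²) − 1000·9.81·(−17.7) = 436000 + (-61200) − (-174000) = 548000 Pa.

P₂ ≈ 548 kPa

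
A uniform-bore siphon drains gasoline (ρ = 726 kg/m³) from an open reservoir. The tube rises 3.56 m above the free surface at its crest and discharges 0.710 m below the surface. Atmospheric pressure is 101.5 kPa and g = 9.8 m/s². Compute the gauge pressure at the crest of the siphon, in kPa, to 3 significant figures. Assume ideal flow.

-30.4 kPa

Bernoulli surface→outlet gives ½v² = g·h_out, so v = √(2·9.8·0.710) = 3.73 m/s.
With constant cross-section the crest speed equals v; applying Bernoulli from the surface up to the crest, P_top = P_atm − ½ρv² − ρg·h_top.
P_top = 101500 − ½·726·3.73² − 726·9.8·3.56 = 71100 Pa. So P_gauge = P_top − P_atm = -30400 Pa.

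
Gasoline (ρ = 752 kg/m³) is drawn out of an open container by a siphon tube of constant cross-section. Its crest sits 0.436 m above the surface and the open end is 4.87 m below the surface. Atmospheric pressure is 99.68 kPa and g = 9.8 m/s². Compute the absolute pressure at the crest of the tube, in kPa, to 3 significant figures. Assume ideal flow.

Bernoulli surface→outlet gives ½v² = g·h_out, so v = √(2·9.8·4.87) = 9.77 m/s.
The bore is uniform, so the speed at the crest is the same v. Bernoulli surface→crest: P_atm = P_top + ½ρv² + ρg·h_top.
P_top = 99680 − ½·752·9.77² − 752·9.8·0.436 = 60600 Pa.

60.6 kPa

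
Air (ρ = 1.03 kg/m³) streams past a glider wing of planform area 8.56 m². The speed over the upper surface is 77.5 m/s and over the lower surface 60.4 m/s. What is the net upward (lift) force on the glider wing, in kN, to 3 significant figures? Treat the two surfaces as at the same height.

F = 10.4 kN

From P + ½ρv² = const at equal height, P_low − P_up = ½ρ(v_up² − v_low²).
ΔP = ½·1.03·(77.5² − 60.4²) = 1210 Pa.
Lift = ΔP · A = 1210 × 8.56 = 10400 N.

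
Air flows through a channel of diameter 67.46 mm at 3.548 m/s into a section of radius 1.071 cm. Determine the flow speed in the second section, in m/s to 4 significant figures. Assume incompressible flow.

35.19 m/s

The volume flow rate is constant, so v₂ = (A₁/A₂)v₁ = (35.74/3.604)·3.548 = 35.19 m/s.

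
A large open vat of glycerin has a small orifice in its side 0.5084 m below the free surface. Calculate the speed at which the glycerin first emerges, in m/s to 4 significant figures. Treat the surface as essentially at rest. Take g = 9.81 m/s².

v ≈ 3.158 m/s

With the surface at rest and both surface and jet at atmospheric pressure, Bernoulli gives ρg h = ½ρv², so v = √(2gh) = √(2·9.81·0.5084) = 3.158 m/s.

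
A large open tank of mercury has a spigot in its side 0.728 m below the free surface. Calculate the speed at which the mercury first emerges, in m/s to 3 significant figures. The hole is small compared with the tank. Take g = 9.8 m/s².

Torricelli's result v = √(2gh) gives v = √(2·9.8·0.728) = 3.78 m/s.

v ≈ 3.78 m/s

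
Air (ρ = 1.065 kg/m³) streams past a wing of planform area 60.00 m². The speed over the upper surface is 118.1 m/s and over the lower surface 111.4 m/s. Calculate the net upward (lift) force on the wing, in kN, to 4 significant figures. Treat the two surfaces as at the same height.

From P + ½ρv² = const at equal height, P_low − P_up = ½ρ(v_up² − v_low²).
ΔP = ½·1.065·(118.1² − 111.4²) = 818.8 Pa.
Lift = ΔP · A = 818.8 × 60.00 = 49130 N.

F ≈ 49.13 kN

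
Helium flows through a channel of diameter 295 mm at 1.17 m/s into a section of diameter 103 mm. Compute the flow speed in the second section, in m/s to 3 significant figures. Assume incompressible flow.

9.60 m/s

By continuity, v₂ = v₁·A₁/A₂ = 1.17·(683/83.3) = 9.60 m/s.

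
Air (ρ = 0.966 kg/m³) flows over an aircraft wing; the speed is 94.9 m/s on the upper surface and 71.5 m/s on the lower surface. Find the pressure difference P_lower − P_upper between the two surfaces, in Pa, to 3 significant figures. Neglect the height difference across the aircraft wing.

ΔP = 1880 Pa

The pressure is lower where the speed is higher: ΔP = ½ρ(v_up² − v_low²).
ΔP = ½·0.966·(94.9² − 71.5²) = 1880 Pa.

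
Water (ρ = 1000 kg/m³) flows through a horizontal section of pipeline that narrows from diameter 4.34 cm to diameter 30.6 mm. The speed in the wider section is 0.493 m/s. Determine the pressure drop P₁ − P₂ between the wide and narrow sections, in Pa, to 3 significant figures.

ΔP ≈ 370 Pa

By continuity, v₂ = v₁·A₁/A₂ = 0.493·(14.8/7.35) = 0.992 m/s.
Bernoulli (h₁ = h₂): P₁ − P₂ = ½ρ(v₂² − v₁²).
P₁ − P₂ = ½·1000·(0.992² − 0.493²) = ½·1000·0.740 = 370 Pa.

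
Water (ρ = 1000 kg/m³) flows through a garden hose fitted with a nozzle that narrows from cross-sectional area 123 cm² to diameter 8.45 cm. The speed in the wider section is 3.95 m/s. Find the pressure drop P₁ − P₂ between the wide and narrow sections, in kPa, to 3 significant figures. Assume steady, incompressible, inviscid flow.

29.7 kPa

The volume flow rate is constant, so v₂ = (A₁/A₂)v₁ = (123/56.1)·3.95 = 8.66 m/s.
Bernoulli (h₁ = h₂): P₁ − P₂ = ½ρ(v₂² − v₁²).
P₁ − P₂ = ½·1000·(8.66² − 3.95²) = ½·1000·59.5 = 29700 Pa.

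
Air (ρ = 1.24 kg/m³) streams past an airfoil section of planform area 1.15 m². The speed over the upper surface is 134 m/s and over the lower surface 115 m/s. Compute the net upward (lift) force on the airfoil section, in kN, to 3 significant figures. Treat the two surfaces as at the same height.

The faster flow above has the lower pressure; Bernoulli (same height) gives ΔP = ½ρ(v_up² − v_low²).
ΔP = ½·1.24·(134² − 115²) = 2930 Pa.
Lift = ΔP · A = 2930 × 1.15 = 3370 N.

3.37 kN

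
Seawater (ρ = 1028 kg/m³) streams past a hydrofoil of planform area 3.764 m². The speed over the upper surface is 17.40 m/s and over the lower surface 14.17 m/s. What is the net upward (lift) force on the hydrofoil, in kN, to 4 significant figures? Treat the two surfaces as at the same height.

The faster flow above has the lower pressure; Bernoulli (same height) gives ΔP = ½ρ(v_up² − v_low²).
ΔP = ½·1028·(17.40² − 14.17²) = 52410 Pa.
Lift = ΔP · A = 52410 × 3.764 = 197300 N.

F ≈ 197.3 kN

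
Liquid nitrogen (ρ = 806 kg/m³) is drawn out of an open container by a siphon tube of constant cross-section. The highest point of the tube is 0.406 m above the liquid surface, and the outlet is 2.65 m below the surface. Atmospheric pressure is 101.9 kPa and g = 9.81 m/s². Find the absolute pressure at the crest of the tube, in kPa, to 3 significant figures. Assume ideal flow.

P_top = 77.7 kPa

The outlet speed comes from Torricelli: v = √(2g·2.65) = 7.21 m/s.
With constant cross-section the crest speed equals v; applying Bernoulli from the surface up to the crest, P_top = P_atm − ½ρv² − ρg·h_top.
P_top = 101900 − ½·806·7.21² − 806·9.81·0.406 = 77700 Pa.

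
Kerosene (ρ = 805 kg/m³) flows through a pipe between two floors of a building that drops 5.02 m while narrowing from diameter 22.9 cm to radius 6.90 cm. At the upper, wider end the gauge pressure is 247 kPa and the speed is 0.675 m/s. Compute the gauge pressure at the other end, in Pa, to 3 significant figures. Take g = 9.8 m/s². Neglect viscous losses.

P₂ = 285000 Pa

By continuity, v₂ = v₁·A₁/A₂ = 0.675·(412/150) = 1.86 m/s.
Applying Bernoulli between the two ends and solving for P₂: P₂ = P₁ + ½ρ(v₁² − v₂²) − ρgΔh.
P₂ = 247000 + ½·805·(0.675² − 1.86²) − 805·9.8·(−5.02) = 247000 + (-1210) − (-39600) = 285000 Pa.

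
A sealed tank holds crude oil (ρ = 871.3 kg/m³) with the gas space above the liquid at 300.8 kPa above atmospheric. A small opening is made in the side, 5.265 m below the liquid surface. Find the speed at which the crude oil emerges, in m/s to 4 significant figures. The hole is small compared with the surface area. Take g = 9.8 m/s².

v ≈ 28.17 m/s

Take point 1 at the surface (v₁ ≈ 0) and point 2 at the hole (at atmospheric pressure). Bernoulli: P₁ + ρg h = P_atm + ½ρv₂².
With P₁ − P_atm = 300800 Pa, v₂ = √(2gh + 2ΔP/ρ) = √(2·9.8·5.265 + 2·300800/871.3) = 28.17 m/s.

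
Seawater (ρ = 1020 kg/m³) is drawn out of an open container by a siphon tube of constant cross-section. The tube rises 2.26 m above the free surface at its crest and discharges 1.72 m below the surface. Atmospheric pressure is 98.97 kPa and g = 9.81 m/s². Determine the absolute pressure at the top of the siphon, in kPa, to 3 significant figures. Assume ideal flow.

P_top ≈ 59.1 kPa

From the surface to the outlet (both open to atmosphere, surface at rest): v = √(2g·h_out) = √(2·9.81·1.72) = 5.81 m/s.
The bore is uniform, so the speed at the crest is the same v. Bernoulli surface→crest: P_atm = P_top + ½ρv² + ρg·h_top.
P_top = 98970 − ½·1020·5.81² − 1020·9.81·2.26 = 59100 Pa.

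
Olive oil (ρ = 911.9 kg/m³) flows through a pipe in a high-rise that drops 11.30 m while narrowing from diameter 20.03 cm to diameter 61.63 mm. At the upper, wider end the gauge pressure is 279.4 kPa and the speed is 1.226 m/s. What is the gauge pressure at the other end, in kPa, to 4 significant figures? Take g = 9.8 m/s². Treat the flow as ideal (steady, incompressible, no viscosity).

Mass conservation (A₁v₁ = A₂v₂) gives v₂ = 1.226 × 315.1/29.83 = 12.95 m/s.
Bernoulli: P₁ + ½ρv₁² + ρg h₁ = P₂ + ½ρv₂² + ρg h₂, so P₂ = P₁ + ½ρ(v₁² − v₂²) − ρg(h₂ − h₁).
P₂ = 279400 + ½·911.9·(1.226² − 12.95²) − 911.9·9.8·(−11.30) = 279400 + (-75780) − (-101000) = 304600 Pa.

304.6 kPa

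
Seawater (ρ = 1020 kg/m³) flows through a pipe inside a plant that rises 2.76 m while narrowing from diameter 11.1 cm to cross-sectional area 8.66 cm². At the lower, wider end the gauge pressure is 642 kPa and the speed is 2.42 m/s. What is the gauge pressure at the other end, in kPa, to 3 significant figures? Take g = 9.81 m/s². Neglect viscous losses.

Continuity gives A₁v₁ = A₂v₂, so v₂ = (96.8 cm²)/(8.66 cm²) × 2.42 m/s = 27.0 m/s.
Energy conservation along the streamline gives P₂ = P₁ − ½ρ(v₂² − v₁²) − ρg(h₂ − h₁).
P₂ = 642000 + ½·1020·(2.42² − 27.0²) − 1020·9.81·(+2.76) = 642000 + (-370000) − (27600) = 244000 Pa.

P₂ ≈ 244 kPa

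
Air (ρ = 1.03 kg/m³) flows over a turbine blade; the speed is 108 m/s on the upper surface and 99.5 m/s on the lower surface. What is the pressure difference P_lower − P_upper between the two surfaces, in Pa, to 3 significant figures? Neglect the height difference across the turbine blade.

With negligible Δh, P + ½ρv² is constant, so P_low − P_up = ½ρ(v_up² − v_low²).
ΔP = ½·1.03·(108² − 99.5²) = 908 Pa.

ΔP ≈ 908 Pa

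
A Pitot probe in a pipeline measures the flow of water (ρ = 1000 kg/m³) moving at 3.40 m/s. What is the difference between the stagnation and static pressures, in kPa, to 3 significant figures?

ΔP = 5.78 kPa

Bernoulli between the free stream and the stagnation point: ½ρv² = P_stag − P_static.
ΔP = ½·1000·3.40² = 5780 Pa.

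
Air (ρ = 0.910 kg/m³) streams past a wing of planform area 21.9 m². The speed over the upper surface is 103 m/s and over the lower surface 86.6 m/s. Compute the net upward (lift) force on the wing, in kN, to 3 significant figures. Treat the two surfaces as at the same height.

The faster flow above has the lower pressure; Bernoulli (same height) gives ΔP = ½ρ(v_up² − v_low²).
ΔP = ½·0.910·(103² − 86.6²) = 1410 Pa.
Lift = ΔP · A = 1410 × 21.9 = 31000 N.

F ≈ 31.0 kN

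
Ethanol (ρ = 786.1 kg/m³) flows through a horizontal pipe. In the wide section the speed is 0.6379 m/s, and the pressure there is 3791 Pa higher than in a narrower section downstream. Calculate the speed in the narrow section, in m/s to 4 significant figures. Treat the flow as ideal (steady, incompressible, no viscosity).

With h₁ = h₂, rearranging Bernoulli gives v₂ = √(v₁² + 2ΔP/ρ).
v₂ = √(0.6379² + 2·3791/786.1) = √(0.4069 + 9.645) = 3.170 m/s.

3.170 m/s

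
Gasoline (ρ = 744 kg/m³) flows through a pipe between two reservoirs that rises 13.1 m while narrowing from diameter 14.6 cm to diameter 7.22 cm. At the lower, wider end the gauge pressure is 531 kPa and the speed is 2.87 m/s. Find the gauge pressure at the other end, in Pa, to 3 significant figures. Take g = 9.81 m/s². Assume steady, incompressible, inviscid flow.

Continuity gives A₁v₁ = A₂v₂, so v₂ = (167 cm²)/(40.9 cm²) × 2.87 m/s = 11.7 m/s.
Energy conservation along the streamline gives P₂ = P₁ − ½ρ(v₂² − v₁²) − ρg(h₂ − h₁).
P₂ = 531000 + ½·744·(2.87² − 11.7²) − 744·9.81·(+13.1) = 531000 + (-48200) − (95600) = 387000 Pa.

P₂ = 387000 Pa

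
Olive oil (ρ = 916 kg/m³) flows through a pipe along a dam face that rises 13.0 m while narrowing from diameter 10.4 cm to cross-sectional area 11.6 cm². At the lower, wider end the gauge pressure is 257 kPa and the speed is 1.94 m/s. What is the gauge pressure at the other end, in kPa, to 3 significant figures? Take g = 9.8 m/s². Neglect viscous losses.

P₂ ≈ 49.6 kPa

Continuity gives A₁v₁ = A₂v₂, so v₂ = (84.9 cm²)/(11.6 cm²) × 1.94 m/s = 14.2 m/s.
Energy conservation along the streamline gives P₂ = P₁ − ½ρ(v₂² − v₁²) − ρg(h₂ − h₁).
P₂ = 257000 + ½·916·(1.94² − 14.2²) − 916·9.8·(+13.0) = 257000 + (-90700) − (117000) = 49600 Pa.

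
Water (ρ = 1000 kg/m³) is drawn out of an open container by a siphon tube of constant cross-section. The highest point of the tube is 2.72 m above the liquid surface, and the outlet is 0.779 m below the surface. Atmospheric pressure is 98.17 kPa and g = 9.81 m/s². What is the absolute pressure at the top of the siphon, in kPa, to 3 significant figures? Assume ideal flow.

63.8 kPa

The outlet speed comes from Torricelli: v = √(2g·0.779) = 3.91 m/s.
Continuity keeps v the same throughout the tube; from surface to crest, P_atm + 0 = P_top + ½ρv² + ρg·h_top.
P_top = 98170 − ½·1000·3.91² − 1000·9.81·2.72 = 63800 Pa.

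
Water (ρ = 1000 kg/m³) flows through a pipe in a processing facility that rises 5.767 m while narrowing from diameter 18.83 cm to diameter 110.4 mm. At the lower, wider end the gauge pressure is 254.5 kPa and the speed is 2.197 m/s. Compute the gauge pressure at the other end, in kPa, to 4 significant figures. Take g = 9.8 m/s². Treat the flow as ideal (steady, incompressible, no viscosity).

P₂ ≈ 180.0 kPa

Mass conservation (A₁v₁ = A₂v₂) gives v₂ = 2.197 × 278.5/95.73 = 6.391 m/s.
Bernoulli: P₁ + ½ρv₁² + ρg h₁ = P₂ + ½ρv₂² + ρg h₂, so P₂ = P₁ + ½ρ(v₁² − v₂²) − ρg(h₂ − h₁).
P₂ = 254500 + ½·1000·(2.197² − 6.391²) − 1000·9.8·(+5.767) = 254500 + (-18010) − (56520) = 180000 Pa.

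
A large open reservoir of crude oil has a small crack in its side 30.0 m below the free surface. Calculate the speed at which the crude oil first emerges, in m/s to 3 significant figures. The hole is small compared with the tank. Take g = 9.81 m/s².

With the surface at rest and both surface and jet at atmospheric pressure, Bernoulli gives ρg h = ½ρv², so v = √(2gh) = √(2·9.81·30.0) = 24.3 m/s.

v ≈ 24.3 m/s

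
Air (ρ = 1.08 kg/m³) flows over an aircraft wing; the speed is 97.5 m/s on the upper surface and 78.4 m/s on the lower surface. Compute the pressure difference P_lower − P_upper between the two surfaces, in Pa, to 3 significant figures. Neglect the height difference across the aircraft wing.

Bernoulli (same height): P_lower − P_upper = ½ρ(v_upper² − v_lower²).
ΔP = ½·1.08·(97.5² − 78.4²) = 1810 Pa.

ΔP ≈ 1810 Pa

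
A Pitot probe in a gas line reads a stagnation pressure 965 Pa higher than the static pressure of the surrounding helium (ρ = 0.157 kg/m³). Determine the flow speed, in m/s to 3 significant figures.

v = 111 m/s

Bernoulli between the free stream and the stagnation point: ½ρv² = P_stag − P_static.
v = √(2ΔP/ρ) = √(2·965/0.157) = 111 m/s.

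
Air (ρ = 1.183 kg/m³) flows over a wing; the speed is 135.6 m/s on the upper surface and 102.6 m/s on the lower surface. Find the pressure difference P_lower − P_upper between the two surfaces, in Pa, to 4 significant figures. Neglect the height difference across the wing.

Bernoulli (same height): P_lower − P_upper = ½ρ(v_upper² − v_lower²).
ΔP = ½·1.183·(135.6² − 102.6²) = 4650 Pa.

4650 Pa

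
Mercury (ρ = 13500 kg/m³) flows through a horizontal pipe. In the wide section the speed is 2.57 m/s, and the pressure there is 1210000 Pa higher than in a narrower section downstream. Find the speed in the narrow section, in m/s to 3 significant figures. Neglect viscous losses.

Horizontal Bernoulli: P₁ + ½ρv₁² = P₂ + ½ρv₂², so v₂² = v₁² + 2(P₁ − P₂)/ρ.
v₂ = √(2.57² + 2·1210000/13500) = √(6.60 + 179) = 13.6 m/s.

v₂ = 13.6 m/s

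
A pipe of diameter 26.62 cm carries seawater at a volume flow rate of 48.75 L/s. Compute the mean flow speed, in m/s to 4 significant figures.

v ≈ 0.8759 m/s

Q = 48.75 L/s = 0.04875 m³/s.
v = Q/A = 0.04875 / 0.05566 = 0.8759 m/s.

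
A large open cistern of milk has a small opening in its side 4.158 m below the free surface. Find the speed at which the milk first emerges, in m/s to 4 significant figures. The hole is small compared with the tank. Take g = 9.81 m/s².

v ≈ 9.032 m/s

With the surface at rest and both surface and jet at atmospheric pressure, Bernoulli gives ρg h = ½ρv², so v = √(2gh) = √(2·9.81·4.158) = 9.032 m/s.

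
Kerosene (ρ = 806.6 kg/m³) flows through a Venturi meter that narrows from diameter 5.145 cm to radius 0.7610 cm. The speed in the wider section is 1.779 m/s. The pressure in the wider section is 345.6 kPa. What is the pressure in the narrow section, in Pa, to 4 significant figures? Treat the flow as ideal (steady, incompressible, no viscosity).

The volume flow rate is constant, so v₂ = (A₁/A₂)v₁ = (20.79/1.819)·1.779 = 20.33 m/s.
Along the horizontal streamline, P + ½ρv² is constant.
P₂ = P₁ − ½ρ(v₂² − v₁²) = 345600 − ½·806.6·(20.33² − 1.779²) = 345600 − 165400 = 180200 Pa.

P₂ = 180200 Pa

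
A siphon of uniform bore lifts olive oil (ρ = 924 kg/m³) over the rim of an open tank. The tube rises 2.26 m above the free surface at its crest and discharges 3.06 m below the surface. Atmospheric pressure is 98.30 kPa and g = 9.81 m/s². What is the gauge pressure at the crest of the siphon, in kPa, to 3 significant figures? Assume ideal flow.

Bernoulli surface→outlet gives ½v² = g·h_out, so v = √(2·9.81·3.06) = 7.75 m/s.
The bore is uniform, so the speed at the crest is the same v. Bernoulli surface→crest: P_atm = P_top + ½ρv² + ρg·h_top.
P_top = 98300 − ½·924·7.75² − 924·9.81·2.26 = 50100 Pa. So P_gauge = P_top − P_atm = -48200 Pa.

P_gauge ≈ -48.2 kPa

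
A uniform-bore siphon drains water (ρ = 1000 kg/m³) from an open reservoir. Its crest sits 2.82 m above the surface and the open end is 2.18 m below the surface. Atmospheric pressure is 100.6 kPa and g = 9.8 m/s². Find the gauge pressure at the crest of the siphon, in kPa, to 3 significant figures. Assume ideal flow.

P_gauge ≈ -49.0 kPa

The outlet speed comes from Torricelli: v = √(2g·2.18) = 6.54 m/s.
The bore is uniform, so the speed at the crest is the same v. Bernoulli surface→crest: P_atm = P_top + ½ρv² + ρg·h_top.
P_top = 100600 − ½·1000·6.54² − 1000·9.8·2.82 = 51600 Pa. So P_gauge = P_top − P_atm = -49000 Pa.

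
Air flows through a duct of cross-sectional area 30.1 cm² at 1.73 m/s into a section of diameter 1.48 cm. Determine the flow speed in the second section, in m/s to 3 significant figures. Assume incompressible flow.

The volume flow rate is constant, so v₂ = (A₁/A₂)v₁ = (30.1/1.72)·1.73 = 30.3 m/s.

30.3 m/s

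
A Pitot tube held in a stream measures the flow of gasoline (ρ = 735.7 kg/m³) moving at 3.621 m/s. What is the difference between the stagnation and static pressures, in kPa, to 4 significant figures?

Bernoulli between the free stream and the stagnation point: ½ρv² = P_stag − P_static.
ΔP = ½·735.7·3.621² = 4823 Pa.

ΔP ≈ 4.823 kPa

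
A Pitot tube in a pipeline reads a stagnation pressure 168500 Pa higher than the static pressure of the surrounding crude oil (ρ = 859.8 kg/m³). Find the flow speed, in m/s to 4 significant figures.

19.80 m/s

The dynamic pressure equals the rise in static pressure at the stagnation point: ΔP = ½ρv².
v = √(2ΔP/ρ) = √(2·168500/859.8) = 19.80 m/s.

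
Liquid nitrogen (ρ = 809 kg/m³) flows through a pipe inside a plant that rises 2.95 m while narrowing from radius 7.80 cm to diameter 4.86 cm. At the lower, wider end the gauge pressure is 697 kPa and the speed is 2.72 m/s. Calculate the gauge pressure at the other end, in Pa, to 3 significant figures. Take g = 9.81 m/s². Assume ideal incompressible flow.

Continuity gives A₁v₁ = A₂v₂, so v₂ = (191 cm²)/(18.6 cm²) × 2.72 m/s = 28.0 m/s.
Bernoulli: P₁ + ½ρv₁² + ρg h₁ = P₂ + ½ρv₂² + ρg h₂, so P₂ = P₁ + ½ρ(v₁² − v₂²) − ρg(h₂ − h₁).
P₂ = 697000 + ½·809·(2.72² − 28.0²) − 809·9.81·(+2.95) = 697000 + (-315000) − (23400) = 359000 Pa.

P₂ ≈ 359000 Pa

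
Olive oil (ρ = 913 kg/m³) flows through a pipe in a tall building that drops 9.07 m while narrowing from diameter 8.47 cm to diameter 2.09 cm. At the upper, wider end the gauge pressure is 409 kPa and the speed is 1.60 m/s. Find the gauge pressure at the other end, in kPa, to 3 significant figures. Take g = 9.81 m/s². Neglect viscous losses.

P₂ = 176 kPa

Continuity gives A₁v₁ = A₂v₂, so v₂ = (56.3 cm²)/(3.43 cm²) × 1.60 m/s = 26.3 m/s.
Applying Bernoulli between the two ends and solving for P₂: P₂ = P₁ + ½ρ(v₁² − v₂²) − ρgΔh.
P₂ = 409000 + ½·913·(1.60² − 26.3²) − 913·9.81·(−9.07) = 409000 + (-314000) − (-81200) = 176000 Pa.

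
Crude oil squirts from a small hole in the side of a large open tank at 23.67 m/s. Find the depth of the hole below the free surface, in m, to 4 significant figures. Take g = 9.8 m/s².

Torricelli: v = √(2gh), so h = v²/(2g).
h = 23.67²/(2·9.8) = 560.3/19.60 = 28.59 m.

h ≈ 28.59 m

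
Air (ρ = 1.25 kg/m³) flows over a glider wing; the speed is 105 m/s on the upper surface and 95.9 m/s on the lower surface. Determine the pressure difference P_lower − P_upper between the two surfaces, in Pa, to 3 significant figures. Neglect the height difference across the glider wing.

1140 Pa

The pressure is lower where the speed is higher: ΔP = ½ρ(v_up² − v_low²).
ΔP = ½·1.25·(105² − 95.9²) = 1140 Pa.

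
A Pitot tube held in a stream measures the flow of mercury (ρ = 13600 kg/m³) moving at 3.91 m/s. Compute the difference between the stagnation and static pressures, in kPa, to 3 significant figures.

ΔP ≈ 104 kPa

The dynamic pressure equals the rise in static pressure at the stagnation point: ΔP = ½ρv².
ΔP = ½·13600·3.91² = 104000 Pa.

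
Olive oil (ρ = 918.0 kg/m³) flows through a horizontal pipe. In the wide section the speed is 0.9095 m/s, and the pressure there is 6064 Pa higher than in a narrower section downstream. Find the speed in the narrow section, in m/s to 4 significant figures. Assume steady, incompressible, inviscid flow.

Along the level pipe P + ½ρv² is conserved, hence v₂² = v₁² + 2(P₁ − P₂)/ρ.
v₂ = √(0.9095² + 2·6064/918.0) = √(0.8272 + 13.21) = 3.747 m/s.

v₂ ≈ 3.747 m/s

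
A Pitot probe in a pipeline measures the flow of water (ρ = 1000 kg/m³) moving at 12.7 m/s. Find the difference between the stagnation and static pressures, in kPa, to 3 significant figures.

ΔP ≈ 80.6 kPa

At the stagnation point the flow is brought to rest, so Bernoulli gives P_stag − P_static = ½ρv².
ΔP = ½·1000·12.7² = 80600 Pa.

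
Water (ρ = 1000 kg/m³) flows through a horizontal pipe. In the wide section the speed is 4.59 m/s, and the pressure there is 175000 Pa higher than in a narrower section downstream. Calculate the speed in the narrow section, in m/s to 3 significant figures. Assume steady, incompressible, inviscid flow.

With h₁ = h₂, rearranging Bernoulli gives v₂ = √(v₁² + 2ΔP/ρ).
v₂ = √(4.59² + 2·175000/1000) = √(21.1 + 350) = 19.3 m/s.

19.3 m/s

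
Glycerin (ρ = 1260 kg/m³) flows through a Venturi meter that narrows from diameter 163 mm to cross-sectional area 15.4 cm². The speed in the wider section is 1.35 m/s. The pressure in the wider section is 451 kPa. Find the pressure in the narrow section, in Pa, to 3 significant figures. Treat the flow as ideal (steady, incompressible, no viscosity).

241000 Pa

By continuity, v₂ = v₁·A₁/A₂ = 1.35·(209/15.4) = 18.3 m/s.
The pipe is horizontal, so Bernoulli reduces to P₁ + ½ρv₁² = P₂ + ½ρv₂².
P₂ = P₁ − ½ρ(v₂² − v₁²) = 451000 − ½·1260·(18.3² − 1.35²) = 451000 − 210000 = 241000 Pa.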